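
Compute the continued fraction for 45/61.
[0; 1, 2, 1, 4, 3]

Euclidean algorithm steps:
45 = 0 × 61 + 45
61 = 1 × 45 + 16
45 = 2 × 16 + 13
16 = 1 × 13 + 3
13 = 4 × 3 + 1
3 = 3 × 1 + 0
Continued fraction: [0; 1, 2, 1, 4, 3]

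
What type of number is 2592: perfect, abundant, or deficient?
abundant

Proper divisors of 2592: sum = 1 + 2 + 3 + 4 + 6 + 8 + 9 + 12 + ... + 432 + 648 + 864 + 1296 (29 divisors) = 5031
Since 5031 > 2592, 2592 is abundant.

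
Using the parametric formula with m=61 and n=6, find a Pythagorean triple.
(3685, 732, 3757)

Euclid's formula: a = m² - n², b = 2mn, c = m² + n²
m = 61, n = 6
a = 61² - 6² = 3721 - 36 = 3685
b = 2 × 61 × 6 = 732
c = 61² + 6² = 3721 + 36 = 3757
Verification: 3685² + 732² = 13579225 + 535824 = 14115049 = 3757² ✓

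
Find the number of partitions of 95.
104651419

p(n) counts ways to write n as a sum of positive integers (order ignored).
Euler's pentagonal recurrence: p(k) = p(k-1) + p(k-2) - p(k-5) - p(k-7) + p(k-12) + p(k-15) - ... (offsets j(3j∓1)/2, signs ++--, p(0)=1, p(<0)=0).
DP table for k = 0..94: p(0)=1, p(1)=1, p(2)=2, p(3)=3, p(4)=5, p(5)=7, p(6)=11, p(7)=15, p(8)=22, p(9)=30, p(10)=42, p(11)=56, p(12)=77, p(13)=101, p(14)=135, p(15)=176, p(16)=231, p(17)=297, p(18)=385, p(19)=490, p(20)=627, p(21)=792, p(22)=1002, p(23)=1255, p(24)=1575, p(25)=1958, p(26)=2436, p(27)=3010, p(28)=3718, p(29)=4565, p(30)=5604, p(31)=6842, p(32)=8349, p(33)=10143, p(34)=12310, p(35)=14883, p(36)=17977, p(37)=21637, p(38)=26015, p(39)=31185, p(40)=37338, p(41)=44583, p(42)=53174, p(43)=63261, p(44)=75175, p(45)=89134, p(46)=105558, p(47)=124754, p(48)=147273, p(49)=173525, p(50)=204226, p(51)=239943, p(52)=281589, p(53)=329931, p(54)=386155, p(55)=451276, p(56)=526823, p(57)=614154, p(58)=715220, p(59)=831820, p(60)=966467, p(61)=1121505, p(62)=1300156, p(63)=1505499, p(64)=1741630, p(65)=2012558, p(66)=2323520, p(67)=2679689, p(68)=3087735, p(69)=3554345, p(70)=4087968, p(71)=4697205, p(72)=5392783, p(73)=6185689, p(74)=7089500, p(75)=8118264, p(76)=9289091, p(77)=10619863, p(78)=12132164, p(79)=13848650, p(80)=15796476, p(81)=18004327, p(82)=20506255, p(83)=23338469, p(84)=26543660, p(85)=30167357, p(86)=34262962, p(87)=38887673, p(88)=44108109, p(89)=49995925, p(90)=56634173, p(91)=64112359, p(92)=72533807, p(93)=82010177, p(94)=92669720.
Final step: p(95) = p(94) + p(93) - p(90) - p(88) + p(83) + p(80) - p(73) - p(69) + p(60) + p(55) - p(44) - p(38) + p(25) + p(18) - p(3)
= 92669720 + 82010177 - 56634173 - 44108109 + 23338469 + 15796476 - 6185689 - 3554345 + 966467 + 451276 - 75175 - 26015 + 1958 + 385 - 3
= 104651419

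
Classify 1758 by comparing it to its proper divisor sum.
abundant

Proper divisors of 1758: sum = 1 + 2 + 3 + 6 + 293 + 586 + 879 = 1770
Since 1770 > 1758, 1758 is abundant.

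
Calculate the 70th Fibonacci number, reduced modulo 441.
260

Matrix identity: Q^n = [[F_(n+1), F_n], [F_n, F_(n-1)]] with Q = [[1,1],[1,0]].
n = 70 = 1000110₂. Square-and-multiply, entries mod 441:
Q^1 = [[1,1],[1,0]]
Q^2 = (Q^1)² = [[2,1],[1,1]]
Q^4 = (Q^2)² = [[5,3],[3,2]]
Q^8 = (Q^4)² = [[34,21],[21,13]]
Q^17 = (Q^8)²·Q = [[379,274],[274,105]]
Q^35 = (Q^17)²·Q = [[297,422],[422,316]]
Q^70 = (Q^35)² = [[370,260],[260,110]]
F_70 mod 441 = Q^70[0][1] = 260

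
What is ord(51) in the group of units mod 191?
95

191 is prime, so ord(51) divides φ(191) = 190.
Divisors of 190: 1, 2, 5, 10, 19, 38, 95, 190.
Repeated squaring: 51^1 ≡ 51, 51^2 ≡ 118, 51^4 ≡ 172, 51^8 ≡ 170, 51^16 ≡ 59, 51^32 ≡ 43, 51^64 ≡ 130, 51^128 ≡ 92 (mod 191).
Test 51^d mod 191 for each divisor d in increasing order:
51^1 ≡ 51
51^2 ≡ 118
51^5 = 51^4·51^1 ≡ 177
51^10 = 51^8·51^2 ≡ 5
51^19 = 51^16·51^2·51^1 ≡ 184
51^38 = 51^32·51^4·51^2 ≡ 49
51^95 = 51^64·51^16·51^8·51^4·51^2·51^1 ≡ 1  ← first divisor giving 1
The order is 95.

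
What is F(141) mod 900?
866

Matrix identity: Q^n = [[F_(n+1), F_n], [F_n, F_(n-1)]] with Q = [[1,1],[1,0]].
n = 141 = 10001101₂. Square-and-multiply, entries mod 900:
Q^1 = [[1,1],[1,0]]
Q^2 = (Q^1)² = [[2,1],[1,1]]
Q^4 = (Q^2)² = [[5,3],[3,2]]
Q^8 = (Q^4)² = [[34,21],[21,13]]
Q^17 = (Q^8)²·Q = [[784,697],[697,87]]
Q^35 = (Q^17)²·Q = [[252,665],[665,487]]
Q^70 = (Q^35)² = [[829,35],[35,794]]
Q^141 = (Q^70)²·Q = [[71,866],[866,105]]
F_141 mod 900 = Q^141[0][1] = 866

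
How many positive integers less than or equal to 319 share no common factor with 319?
280

319 = 11 × 29
φ(n) = n × ∏(1 - 1/p) for each prime p dividing n
φ(319) = 319 × (1 - 1/11) × (1 - 1/29) = 280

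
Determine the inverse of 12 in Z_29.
17

gcd(12, 29) = 1, so the inverse exists.
Extended Euclidean algorithm on (29, 12):
29 = 2 × 12 + 5  ⟹  5 = (1)·29 + (-2)·12
12 = 2 × 5 + 2  ⟹  2 = (-2)·29 + (5)·12
5 = 2 × 2 + 1  ⟹  1 = (5)·29 + (-12)·12
So (-12)·12 ≡ 1 (mod 29), i.e. 12^(-1) ≡ -12 ≡ 17 (mod 29).
Check: 12 × 17 = 204 ≡ 1 (mod 29)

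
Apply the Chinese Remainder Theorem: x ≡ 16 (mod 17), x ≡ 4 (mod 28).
424

Using Chinese Remainder Theorem:
M = 17 × 28 = 476
M1 = 28, M2 = 17
y1 = 28^(-1) mod 17 = 14
y2 = 17^(-1) mod 28 = 5
x = (16×28×14 + 4×17×5) mod 476 = 424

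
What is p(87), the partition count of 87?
38887673

p(n) counts ways to write n as a sum of positive integers (order ignored).
Euler's pentagonal recurrence: p(k) = p(k-1) + p(k-2) - p(k-5) - p(k-7) + p(k-12) + p(k-15) - ... (offsets j(3j∓1)/2, signs ++--, p(0)=1, p(<0)=0).
DP table for k = 0..86: p(0)=1, p(1)=1, p(2)=2, p(3)=3, p(4)=5, p(5)=7, p(6)=11, p(7)=15, p(8)=22, p(9)=30, p(10)=42, p(11)=56, p(12)=77, p(13)=101, p(14)=135, p(15)=176, p(16)=231, p(17)=297, p(18)=385, p(19)=490, p(20)=627, p(21)=792, p(22)=1002, p(23)=1255, p(24)=1575, p(25)=1958, p(26)=2436, p(27)=3010, p(28)=3718, p(29)=4565, p(30)=5604, p(31)=6842, p(32)=8349, p(33)=10143, p(34)=12310, p(35)=14883, p(36)=17977, p(37)=21637, p(38)=26015, p(39)=31185, p(40)=37338, p(41)=44583, p(42)=53174, p(43)=63261, p(44)=75175, p(45)=89134, p(46)=105558, p(47)=124754, p(48)=147273, p(49)=173525, p(50)=204226, p(51)=239943, p(52)=281589, p(53)=329931, p(54)=386155, p(55)=451276, p(56)=526823, p(57)=614154, p(58)=715220, p(59)=831820, p(60)=966467, p(61)=1121505, p(62)=1300156, p(63)=1505499, p(64)=1741630, p(65)=2012558, p(66)=2323520, p(67)=2679689, p(68)=3087735, p(69)=3554345, p(70)=4087968, p(71)=4697205, p(72)=5392783, p(73)=6185689, p(74)=7089500, p(75)=8118264, p(76)=9289091, p(77)=10619863, p(78)=12132164, p(79)=13848650, p(80)=15796476, p(81)=18004327, p(82)=20506255, p(83)=23338469, p(84)=26543660, p(85)=30167357, p(86)=34262962.
Final step: p(87) = p(86) + p(85) - p(82) - p(80) + p(75) + p(72) - p(65) - p(61) + p(52) + p(47) - p(36) - p(30) + p(17) + p(10)
= 34262962 + 30167357 - 20506255 - 15796476 + 8118264 + 5392783 - 2012558 - 1121505 + 281589 + 124754 - 17977 - 5604 + 297 + 42
= 38887673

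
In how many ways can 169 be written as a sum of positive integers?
250438925115

p(n) counts ways to write n as a sum of positive integers (order ignored).
Euler's pentagonal recurrence: p(k) = p(k-1) + p(k-2) - p(k-5) - p(k-7) + p(k-12) + p(k-15) - ... (offsets j(3j∓1)/2, signs ++--, p(0)=1, p(<0)=0).
DP table for k = 0..168: p(0)=1, p(1)=1, p(2)=2, p(3)=3, p(4)=5, p(5)=7, p(6)=11, p(7)=15, p(8)=22, p(9)=30, p(10)=42, p(11)=56, p(12)=77, p(13)=101, p(14)=135, p(15)=176, p(16)=231, p(17)=297, p(18)=385, p(19)=490, p(20)=627, p(21)=792, p(22)=1002, p(23)=1255, p(24)=1575, p(25)=1958, p(26)=2436, p(27)=3010, p(28)=3718, p(29)=4565, p(30)=5604, p(31)=6842, p(32)=8349, p(33)=10143, p(34)=12310, p(35)=14883, p(36)=17977, p(37)=21637, p(38)=26015, p(39)=31185, p(40)=37338, p(41)=44583, p(42)=53174, p(43)=63261, p(44)=75175, p(45)=89134, p(46)=105558, p(47)=124754, p(48)=147273, p(49)=173525, p(50)=204226, p(51)=239943, p(52)=281589, p(53)=329931, p(54)=386155, p(55)=451276, p(56)=526823, p(57)=614154, p(58)=715220, p(59)=831820, p(60)=966467, p(61)=1121505, p(62)=1300156, p(63)=1505499, p(64)=1741630, p(65)=2012558, p(66)=2323520, p(67)=2679689, p(68)=3087735, p(69)=3554345, p(70)=4087968, p(71)=4697205, p(72)=5392783, p(73)=6185689, p(74)=7089500, p(75)=8118264, p(76)=9289091, p(77)=10619863, p(78)=12132164, p(79)=13848650, p(80)=15796476, p(81)=18004327, p(82)=20506255, p(83)=23338469, p(84)=26543660, p(85)=30167357, p(86)=34262962, p(87)=38887673, p(88)=44108109, p(89)=49995925, p(90)=56634173, p(91)=64112359, p(92)=72533807, p(93)=82010177, p(94)=92669720, p(95)=104651419, p(96)=118114304, p(97)=133230930, p(98)=150198136, p(99)=169229875, p(100)=190569292, p(101)=214481126, p(102)=241265379, p(103)=271248950, p(104)=304801365, p(105)=342325709, p(106)=384276336, p(107)=431149389, p(108)=483502844, p(109)=541946240, p(110)=607163746, p(111)=679903203, p(112)=761002156, p(113)=851376628, p(114)=952050665, p(115)=1064144451, p(116)=1188908248, p(117)=1327710076, p(118)=1482074143, p(119)=1653668665, p(120)=1844349560, p(121)=2056148051, p(122)=2291320912, p(123)=2552338241, p(124)=2841940500, p(125)=3163127352, p(126)=3519222692, p(127)=3913864295, p(128)=4351078600, p(129)=4835271870, p(130)=5371315400, p(131)=5964539504, p(132)=6620830889, p(133)=7346629512, p(134)=8149040695, p(135)=9035836076, p(136)=10015581680, p(137)=11097645016, p(138)=12292341831, p(139)=13610949895, p(140)=15065878135, p(141)=16670689208, p(142)=18440293320, p(143)=20390982757, p(144)=22540654445, p(145)=24908858009, p(146)=27517052599, p(147)=30388671978, p(148)=33549419497, p(149)=37027355200, p(150)=40853235313, p(151)=45060624582, p(152)=49686288421, p(153)=54770336324, p(154)=60356673280, p(155)=66493182097, p(156)=73232243759, p(157)=80630964769, p(158)=88751778802, p(159)=97662728555, p(160)=107438159466, p(161)=118159068427, p(162)=129913904637, p(163)=142798995930, p(164)=156919475295, p(165)=172389800255, p(166)=189334822579, p(167)=207890420102, p(168)=228204732751.
Final step: p(169) = p(168) + p(167) - p(164) - p(162) + p(157) + p(154) - p(147) - p(143) + p(134) + p(129) - p(118) - p(112) + p(99) + p(92) - p(77) - p(69) + p(52) + p(43) - p(24) - p(14)
= 228204732751 + 207890420102 - 156919475295 - 129913904637 + 80630964769 + 60356673280 - 30388671978 - 20390982757 + 8149040695 + 4835271870 - 1482074143 - 761002156 + 169229875 + 72533807 - 10619863 - 3554345 + 281589 + 63261 - 1575 - 135
= 250438925115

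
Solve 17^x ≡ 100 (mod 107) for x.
102

Baby-step giant-step with step n = ⌈√107⌉ = 11.
Baby steps 17^j mod 107 (j:value) for j=0..10: 0:1, 1:17, 2:75, 3:98, 4:61, 5:74, 6:81, 7:93, 8:83, 9:20, 10:19.
Giant-step multiplier: 17^(-11) ≡ 17^(106-11) = 17^95 ≡ 54 (mod 107).
Giant steps γ_i = 100·54^i mod 107: γ_0=100, γ_1=50, γ_2=25, γ_3=66, γ_4=33, γ_5=70, γ_6=35, γ_7=71, γ_8=89, γ_9=98 (in table at j=3).
x = i·n + j = 9·11 + 3 = 102.
Check: 17^102 ≡ 100 (mod 107).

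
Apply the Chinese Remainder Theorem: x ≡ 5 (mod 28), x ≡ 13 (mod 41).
341

Using Chinese Remainder Theorem:
M = 28 × 41 = 1148
M1 = 41, M2 = 28
y1 = 41^(-1) mod 28 = 13
y2 = 28^(-1) mod 41 = 22
x = (5×41×13 + 13×28×22) mod 1148 = 341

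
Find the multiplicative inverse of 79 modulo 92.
7

gcd(79, 92) = 1, so the inverse exists.
Extended Euclidean algorithm on (92, 79):
92 = 1 × 79 + 13  ⟹  13 = (1)·92 + (-1)·79
79 = 6 × 13 + 1  ⟹  1 = (-6)·92 + (7)·79
So (7)·79 ≡ 1 (mod 92), i.e. 79^(-1) ≡ 7 (mod 92).
Check: 79 × 7 = 553 ≡ 1 (mod 92)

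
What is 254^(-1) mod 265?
24

gcd(254, 265) = 1, so the inverse exists.
Extended Euclidean algorithm on (265, 254):
265 = 1 × 254 + 11  ⟹  11 = (1)·265 + (-1)·254
254 = 23 × 11 + 1  ⟹  1 = (-23)·265 + (24)·254
So (24)·254 ≡ 1 (mod 265), i.e. 254^(-1) ≡ 24 (mod 265).
Check: 254 × 24 = 6096 ≡ 1 (mod 265)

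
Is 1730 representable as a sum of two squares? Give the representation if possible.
7² + 41² (a=7, b=41)

Factorization: 1730 = 2 × 5 × 173
By Fermat: n is sum of two squares iff every prime p ≡ 3 (mod 4) appears to even power.
All primes ≡ 3 (mod 4) appear to even power.
Search a = 0, 1, 2, … for 1730 - a² a perfect square: first hit at a = 7: 1730 - 49 = 1681 = 41².
1730 = 7² + 41² = 49 + 1681 ✓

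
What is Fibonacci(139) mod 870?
581

Matrix identity: Q^n = [[F_(n+1), F_n], [F_n, F_(n-1)]] with Q = [[1,1],[1,0]].
n = 139 = 10001011₂. Square-and-multiply, entries mod 870:
Q^1 = [[1,1],[1,0]]
Q^2 = (Q^1)² = [[2,1],[1,1]]
Q^4 = (Q^2)² = [[5,3],[3,2]]
Q^8 = (Q^4)² = [[34,21],[21,13]]
Q^17 = (Q^8)²·Q = [[844,727],[727,117]]
Q^34 = (Q^17)² = [[245,37],[37,208]]
Q^69 = (Q^34)²·Q = [[725,494],[494,231]]
Q^139 = (Q^69)²·Q = [[435,581],[581,724]]
F_139 mod 870 = Q^139[0][1] = 581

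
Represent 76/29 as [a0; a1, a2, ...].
[2; 1, 1, 1, 1, 1, 3]

Euclidean algorithm steps:
76 = 2 × 29 + 18
29 = 1 × 18 + 11
18 = 1 × 11 + 7
11 = 1 × 7 + 4
7 = 1 × 4 + 3
4 = 1 × 3 + 1
3 = 3 × 1 + 0
Continued fraction: [2; 1, 1, 1, 1, 1, 3]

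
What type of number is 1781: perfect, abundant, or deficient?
deficient

Proper divisors of 1781: sum = 1 + 13 + 137 = 151
Since 151 < 1781, 1781 is deficient.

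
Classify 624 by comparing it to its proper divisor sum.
abundant

Proper divisors of 624: sum = 1 + 2 + 3 + 4 + 6 + 8 + 12 + 13 + ... + 104 + 156 + 208 + 312 (19 divisors) = 1112
Since 1112 > 624, 624 is abundant.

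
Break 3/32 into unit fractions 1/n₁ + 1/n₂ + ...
1/11 + 1/352

Greedy algorithm:
3/32: ceiling(32/3) = 11, use 1/11
1/352: ceiling(352/1) = 352, use 1/352
Result: 3/32 = 1/11 + 1/352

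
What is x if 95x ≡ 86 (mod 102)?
x ≡ 46 (mod 102)

gcd(95, 102) = 1, which divides 86, so solutions exist.
Find 95^(-1) mod 102 by the extended Euclidean algorithm:
102 = 1 × 95 + 7  ⟹  7 = (1)·102 + (-1)·95
95 = 13 × 7 + 4  ⟹  4 = (-13)·102 + (14)·95
7 = 1 × 4 + 3  ⟹  3 = (14)·102 + (-15)·95
4 = 1 × 3 + 1  ⟹  1 = (-27)·102 + (29)·95
So (29)·95 ≡ 1 (mod 102), i.e. 95^(-1) ≡ 29 (mod 102).
x ≡ 29 × 86 = 2494 ≡ 46 (mod 102).
Check: 95 × 46 = 4370 ≡ 86 (mod 102).
Unique solution: x ≡ 46 (mod 102)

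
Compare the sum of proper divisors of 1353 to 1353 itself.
deficient

Proper divisors of 1353: sum = 1 + 3 + 11 + 33 + 41 + 123 + 451 = 663
Since 663 < 1353, 1353 is deficient.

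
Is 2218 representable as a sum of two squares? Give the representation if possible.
3² + 47² (a=3, b=47)

Factorization: 2218 = 2 × 1109
By Fermat: n is sum of two squares iff every prime p ≡ 3 (mod 4) appears to even power.
All primes ≡ 3 (mod 4) appear to even power.
Search a = 0, 1, 2, … for 2218 - a² a perfect square: first hit at a = 3: 2218 - 9 = 2209 = 47².
2218 = 3² + 47² = 9 + 2209 ✓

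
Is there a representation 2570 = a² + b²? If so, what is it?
13² + 49² (a=13, b=49)

Factorization: 2570 = 2 × 5 × 257
By Fermat: n is sum of two squares iff every prime p ≡ 3 (mod 4) appears to even power.
All primes ≡ 3 (mod 4) appear to even power.
Search a = 0, 1, 2, … for 2570 - a² a perfect square: first hit at a = 13: 2570 - 169 = 2401 = 49².
2570 = 13² + 49² = 169 + 2401 ✓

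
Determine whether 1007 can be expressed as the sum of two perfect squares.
Not possible

Factorization: 1007 = 19 × 53
By Fermat: n is sum of two squares iff every prime p ≡ 3 (mod 4) appears to even power.
Prime(s) ≡ 3 (mod 4) with odd exponent: [(19, 1)]
Therefore 1007 cannot be expressed as a² + b².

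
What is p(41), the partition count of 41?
44583

p(n) counts ways to write n as a sum of positive integers (order ignored).
Euler's pentagonal recurrence: p(k) = p(k-1) + p(k-2) - p(k-5) - p(k-7) + p(k-12) + p(k-15) - ... (offsets j(3j∓1)/2, signs ++--, p(0)=1, p(<0)=0).
DP table for k = 0..40: p(0)=1, p(1)=1, p(2)=2, p(3)=3, p(4)=5, p(5)=7, p(6)=11, p(7)=15, p(8)=22, p(9)=30, p(10)=42, p(11)=56, p(12)=77, p(13)=101, p(14)=135, p(15)=176, p(16)=231, p(17)=297, p(18)=385, p(19)=490, p(20)=627, p(21)=792, p(22)=1002, p(23)=1255, p(24)=1575, p(25)=1958, p(26)=2436, p(27)=3010, p(28)=3718, p(29)=4565, p(30)=5604, p(31)=6842, p(32)=8349, p(33)=10143, p(34)=12310, p(35)=14883, p(36)=17977, p(37)=21637, p(38)=26015, p(39)=31185, p(40)=37338.
Final step: p(41) = p(40) + p(39) - p(36) - p(34) + p(29) + p(26) - p(19) - p(15) + p(6) + p(1)
= 37338 + 31185 - 17977 - 12310 + 4565 + 2436 - 490 - 176 + 11 + 1
= 44583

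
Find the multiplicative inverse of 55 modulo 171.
28

gcd(55, 171) = 1, so the inverse exists.
Extended Euclidean algorithm on (171, 55):
171 = 3 × 55 + 6  ⟹  6 = (1)·171 + (-3)·55
55 = 9 × 6 + 1  ⟹  1 = (-9)·171 + (28)·55
So (28)·55 ≡ 1 (mod 171), i.e. 55^(-1) ≡ 28 (mod 171).
Check: 55 × 28 = 1540 ≡ 1 (mod 171)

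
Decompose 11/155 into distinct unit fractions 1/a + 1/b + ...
1/15 + 1/233 + 1/108345

Greedy algorithm:
11/155: ceiling(155/11) = 15, use 1/15
2/465: ceiling(465/2) = 233, use 1/233
1/108345: ceiling(108345/1) = 108345, use 1/108345
Result: 11/155 = 1/15 + 1/233 + 1/108345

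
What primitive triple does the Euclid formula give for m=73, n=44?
(3393, 6424, 7265)

Euclid's formula: a = m² - n², b = 2mn, c = m² + n²
m = 73, n = 44
a = 73² - 44² = 5329 - 1936 = 3393
b = 2 × 73 × 44 = 6424
c = 73² + 44² = 5329 + 1936 = 7265
Verification: 3393² + 6424² = 11512449 + 41267776 = 52780225 = 7265² ✓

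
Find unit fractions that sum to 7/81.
1/12 + 1/324

Greedy algorithm:
7/81: ceiling(81/7) = 12, use 1/12
1/324: ceiling(324/1) = 324, use 1/324
Result: 7/81 = 1/12 + 1/324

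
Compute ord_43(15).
21

43 is prime, so ord(15) divides φ(43) = 42.
Divisors of 42: 1, 2, 3, 6, 7, 14, 21, 42.
Repeated squaring: 15^1 ≡ 15, 15^2 ≡ 10, 15^4 ≡ 14, 15^8 ≡ 24, 15^16 ≡ 17, 15^32 ≡ 31 (mod 43).
Test 15^d mod 43 for each divisor d in increasing order:
15^1 ≡ 15
15^2 ≡ 10
15^3 = 15^2·15^1 ≡ 21
15^6 = 15^4·15^2 ≡ 11
15^7 = 15^4·15^2·15^1 ≡ 36
15^14 = 15^8·15^4·15^2 ≡ 6
15^21 = 15^16·15^4·15^1 ≡ 1  ← first divisor giving 1
The order is 21.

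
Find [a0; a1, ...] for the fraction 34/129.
[0; 3, 1, 3, 1, 6]

Euclidean algorithm steps:
34 = 0 × 129 + 34
129 = 3 × 34 + 27
34 = 1 × 27 + 7
27 = 3 × 7 + 6
7 = 1 × 6 + 1
6 = 6 × 1 + 0
Continued fraction: [0; 3, 1, 3, 1, 6]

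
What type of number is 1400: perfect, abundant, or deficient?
abundant

Proper divisors of 1400: sum = 1 + 2 + 4 + 5 + 7 + 8 + 10 + 14 + ... + 200 + 280 + 350 + 700 (23 divisors) = 2320
Since 2320 > 1400, 1400 is abundant.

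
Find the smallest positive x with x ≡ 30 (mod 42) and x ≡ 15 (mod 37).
1458

Using Chinese Remainder Theorem:
M = 42 × 37 = 1554
M1 = 37, M2 = 42
y1 = 37^(-1) mod 42 = 25
y2 = 42^(-1) mod 37 = 15
x = (30×37×25 + 15×42×15) mod 1554 = 1458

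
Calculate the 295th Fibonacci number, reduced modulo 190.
165

Matrix identity: Q^n = [[F_(n+1), F_n], [F_n, F_(n-1)]] with Q = [[1,1],[1,0]].
n = 295 = 100100111₂. Square-and-multiply, entries mod 190:
Q^1 = [[1,1],[1,0]]
Q^2 = (Q^1)² = [[2,1],[1,1]]
Q^4 = (Q^2)² = [[5,3],[3,2]]
Q^9 = (Q^4)²·Q = [[55,34],[34,21]]
Q^18 = (Q^9)² = [[1,114],[114,77]]
Q^36 = (Q^18)² = [[77,152],[152,115]]
Q^73 = (Q^36)²·Q = [[77,153],[153,114]]
Q^147 = (Q^73)²·Q = [[41,78],[78,153]]
Q^295 = (Q^147)²·Q = [[97,165],[165,122]]
F_295 mod 190 = Q^295[0][1] = 165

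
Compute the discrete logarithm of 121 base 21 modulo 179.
136

Baby-step giant-step with step n = ⌈√179⌉ = 14.
Baby steps 21^j mod 179 (j:value) for j=0..13: 0:1, 1:21, 2:83, 3:132, 4:87, 5:37, 6:61, 7:28, 8:51, 9:176, 10:116, 11:109, 12:141, 13:97.
Giant-step multiplier: 21^(-14) ≡ 21^(178-14) = 21^164 ≡ 129 (mod 179).
Giant steps γ_i = 121·129^i mod 179: γ_0=121, γ_1=36, γ_2=169, γ_3=142, γ_4=60, γ_5=43, γ_6=177, γ_7=100, γ_8=12, γ_9=116 (in table at j=10).
x = i·n + j = 9·14 + 10 = 136.
Check: 21^136 ≡ 121 (mod 179).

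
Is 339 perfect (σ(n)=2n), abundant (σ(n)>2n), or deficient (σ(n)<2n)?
deficient

Proper divisors of 339: sum = 1 + 3 + 113 = 117
Since 117 < 339, 339 is deficient.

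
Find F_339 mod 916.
2

Matrix identity: Q^n = [[F_(n+1), F_n], [F_n, F_(n-1)]] with Q = [[1,1],[1,0]].
n = 339 = 101010011₂. Square-and-multiply, entries mod 916:
Q^1 = [[1,1],[1,0]]
Q^2 = (Q^1)² = [[2,1],[1,1]]
Q^5 = (Q^2)²·Q = [[8,5],[5,3]]
Q^10 = (Q^5)² = [[89,55],[55,34]]
Q^21 = (Q^10)²·Q = [[307,870],[870,353]]
Q^42 = (Q^21)² = [[185,784],[784,317]]
Q^84 = (Q^42)² = [[353,604],[604,665]]
Q^169 = (Q^84)²·Q = [[517,281],[281,236]]
Q^339 = (Q^169)²·Q = [[915,2],[2,913]]
F_339 mod 916 = Q^339[0][1] = 2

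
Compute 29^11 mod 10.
9

Repeated squaring. Binary of 11 = 1011.
29^1 ≡ 9 (mod 10); 29^2 ≡ 1 (mod 10); 29^4 ≡ 1 (mod 10); 29^8 ≡ 1 (mod 10)
29^11 = 29^1 × 29^2 × 29^8 ≡ 9 (mod 10)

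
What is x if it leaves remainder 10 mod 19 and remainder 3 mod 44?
751

Using Chinese Remainder Theorem:
M = 19 × 44 = 836
M1 = 44, M2 = 19
y1 = 44^(-1) mod 19 = 16
y2 = 19^(-1) mod 44 = 7
x = (10×44×16 + 3×19×7) mod 836 = 751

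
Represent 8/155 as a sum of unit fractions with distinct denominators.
1/20 + 1/620

Greedy algorithm:
8/155: ceiling(155/8) = 20, use 1/20
1/620: ceiling(620/1) = 620, use 1/620
Result: 8/155 = 1/20 + 1/620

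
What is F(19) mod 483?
317

Matrix identity: Q^n = [[F_(n+1), F_n], [F_n, F_(n-1)]] with Q = [[1,1],[1,0]].
n = 19 = 10011₂. Square-and-multiply, entries mod 483:
Q^1 = [[1,1],[1,0]]
Q^2 = (Q^1)² = [[2,1],[1,1]]
Q^4 = (Q^2)² = [[5,3],[3,2]]
Q^9 = (Q^4)²·Q = [[55,34],[34,21]]
Q^19 = (Q^9)²·Q = [[3,317],[317,169]]
F_19 mod 483 = Q^19[0][1] = 317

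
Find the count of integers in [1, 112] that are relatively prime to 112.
48

112 = 2^4 × 7
φ(n) = n × ∏(1 - 1/p) for each prime p dividing n
φ(112) = 112 × (1 - 1/2) × (1 - 1/7) = 48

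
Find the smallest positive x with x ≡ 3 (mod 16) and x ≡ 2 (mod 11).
35

Using Chinese Remainder Theorem:
M = 16 × 11 = 176
M1 = 11, M2 = 16
y1 = 11^(-1) mod 16 = 3
y2 = 16^(-1) mod 11 = 9
x = (3×11×3 + 2×16×9) mod 176 = 35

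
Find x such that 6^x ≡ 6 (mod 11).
1

Baby-step giant-step with step n = ⌈√11⌉ = 4.
Baby steps 6^j mod 11 (j:value) for j=0..3: 0:1, 1:6, 2:3, 3:7.
h = 6 is already in the table at j=1, so x = 1.
Check: 6^1 ≡ 6 (mod 11).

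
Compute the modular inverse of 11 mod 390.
71

gcd(11, 390) = 1, so the inverse exists.
Extended Euclidean algorithm on (390, 11):
390 = 35 × 11 + 5  ⟹  5 = (1)·390 + (-35)·11
11 = 2 × 5 + 1  ⟹  1 = (-2)·390 + (71)·11
So (71)·11 ≡ 1 (mod 390), i.e. 11^(-1) ≡ 71 (mod 390).
Check: 11 × 71 = 781 ≡ 1 (mod 390)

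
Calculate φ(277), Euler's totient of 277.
276

277 = 277
φ(n) = n × ∏(1 - 1/p) for each prime p dividing n
φ(277) = 277 × (1 - 1/277) = 276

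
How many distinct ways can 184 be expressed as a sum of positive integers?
980462880430

p(n) counts ways to write n as a sum of positive integers (order ignored).
Euler's pentagonal recurrence: p(k) = p(k-1) + p(k-2) - p(k-5) - p(k-7) + p(k-12) + p(k-15) - ... (offsets j(3j∓1)/2, signs ++--, p(0)=1, p(<0)=0).
DP table for k = 0..183: p(0)=1, p(1)=1, p(2)=2, p(3)=3, p(4)=5, p(5)=7, p(6)=11, p(7)=15, p(8)=22, p(9)=30, p(10)=42, p(11)=56, p(12)=77, p(13)=101, p(14)=135, p(15)=176, p(16)=231, p(17)=297, p(18)=385, p(19)=490, p(20)=627, p(21)=792, p(22)=1002, p(23)=1255, p(24)=1575, p(25)=1958, p(26)=2436, p(27)=3010, p(28)=3718, p(29)=4565, p(30)=5604, p(31)=6842, p(32)=8349, p(33)=10143, p(34)=12310, p(35)=14883, p(36)=17977, p(37)=21637, p(38)=26015, p(39)=31185, p(40)=37338, p(41)=44583, p(42)=53174, p(43)=63261, p(44)=75175, p(45)=89134, p(46)=105558, p(47)=124754, p(48)=147273, p(49)=173525, p(50)=204226, p(51)=239943, p(52)=281589, p(53)=329931, p(54)=386155, p(55)=451276, p(56)=526823, p(57)=614154, p(58)=715220, p(59)=831820, p(60)=966467, p(61)=1121505, p(62)=1300156, p(63)=1505499, p(64)=1741630, p(65)=2012558, p(66)=2323520, p(67)=2679689, p(68)=3087735, p(69)=3554345, p(70)=4087968, p(71)=4697205, p(72)=5392783, p(73)=6185689, p(74)=7089500, p(75)=8118264, p(76)=9289091, p(77)=10619863, p(78)=12132164, p(79)=13848650, p(80)=15796476, p(81)=18004327, p(82)=20506255, p(83)=23338469, p(84)=26543660, p(85)=30167357, p(86)=34262962, p(87)=38887673, p(88)=44108109, p(89)=49995925, p(90)=56634173, p(91)=64112359, p(92)=72533807, p(93)=82010177, p(94)=92669720, p(95)=104651419, p(96)=118114304, p(97)=133230930, p(98)=150198136, p(99)=169229875, p(100)=190569292, p(101)=214481126, p(102)=241265379, p(103)=271248950, p(104)=304801365, p(105)=342325709, p(106)=384276336, p(107)=431149389, p(108)=483502844, p(109)=541946240, p(110)=607163746, p(111)=679903203, p(112)=761002156, p(113)=851376628, p(114)=952050665, p(115)=1064144451, p(116)=1188908248, p(117)=1327710076, p(118)=1482074143, p(119)=1653668665, p(120)=1844349560, p(121)=2056148051, p(122)=2291320912, p(123)=2552338241, p(124)=2841940500, p(125)=3163127352, p(126)=3519222692, p(127)=3913864295, p(128)=4351078600, p(129)=4835271870, p(130)=5371315400, p(131)=5964539504, p(132)=6620830889, p(133)=7346629512, p(134)=8149040695, p(135)=9035836076, p(136)=10015581680, p(137)=11097645016, p(138)=12292341831, p(139)=13610949895, p(140)=15065878135, p(141)=16670689208, p(142)=18440293320, p(143)=20390982757, p(144)=22540654445, p(145)=24908858009, p(146)=27517052599, p(147)=30388671978, p(148)=33549419497, p(149)=37027355200, p(150)=40853235313, p(151)=45060624582, p(152)=49686288421, p(153)=54770336324, p(154)=60356673280, p(155)=66493182097, p(156)=73232243759, p(157)=80630964769, p(158)=88751778802, p(159)=97662728555, p(160)=107438159466, p(161)=118159068427, p(162)=129913904637, p(163)=142798995930, p(164)=156919475295, p(165)=172389800255, p(166)=189334822579, p(167)=207890420102, p(168)=228204732751, p(169)=250438925115, p(170)=274768617130, p(171)=301384802048, p(172)=330495499613, p(173)=362326859895, p(174)=397125074750, p(175)=435157697830, p(176)=476715857290, p(177)=522115831195, p(178)=571701605655, p(179)=625846753120, p(180)=684957390936, p(181)=749474411781, p(182)=819876908323, p(183)=896684817527.
Final step: p(184) = p(183) + p(182) - p(179) - p(177) + p(172) + p(169) - p(162) - p(158) + p(149) + p(144) - p(133) - p(127) + p(114) + p(107) - p(92) - p(84) + p(67) + p(58) - p(39) - p(29) + p(8)
= 896684817527 + 819876908323 - 625846753120 - 522115831195 + 330495499613 + 250438925115 - 129913904637 - 88751778802 + 37027355200 + 22540654445 - 7346629512 - 3913864295 + 952050665 + 431149389 - 72533807 - 26543660 + 2679689 + 715220 - 31185 - 4565 + 22
= 980462880430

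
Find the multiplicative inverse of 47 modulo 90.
23

gcd(47, 90) = 1, so the inverse exists.
Extended Euclidean algorithm on (90, 47):
90 = 1 × 47 + 43  ⟹  43 = (1)·90 + (-1)·47
47 = 1 × 43 + 4  ⟹  4 = (-1)·90 + (2)·47
43 = 10 × 4 + 3  ⟹  3 = (11)·90 + (-21)·47
4 = 1 × 3 + 1  ⟹  1 = (-12)·90 + (23)·47
So (23)·47 ≡ 1 (mod 90), i.e. 47^(-1) ≡ 23 (mod 90).
Check: 47 × 23 = 1081 ≡ 1 (mod 90)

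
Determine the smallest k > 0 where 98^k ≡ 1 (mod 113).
4

113 is prime, so ord(98) divides φ(113) = 112.
Divisors of 112: 1, 2, 4, 7, 8, 14, 16, 28, 56, 112.
Repeated squaring: 98^1 ≡ 98, 98^2 ≡ 112, 98^4 ≡ 1, 98^8 ≡ 1, 98^16 ≡ 1, 98^32 ≡ 1, 98^64 ≡ 1 (mod 113).
Test 98^d mod 113 for each divisor d in increasing order:
98^1 ≡ 98
98^2 ≡ 112
98^4 ≡ 1  ← first divisor giving 1
The order is 4.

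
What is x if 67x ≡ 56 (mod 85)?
x ≡ 63 (mod 85)

gcd(67, 85) = 1, which divides 56, so solutions exist.
Find 67^(-1) mod 85 by the extended Euclidean algorithm:
85 = 1 × 67 + 18  ⟹  18 = (1)·85 + (-1)·67
67 = 3 × 18 + 13  ⟹  13 = (-3)·85 + (4)·67
18 = 1 × 13 + 5  ⟹  5 = (4)·85 + (-5)·67
13 = 2 × 5 + 3  ⟹  3 = (-11)·85 + (14)·67
5 = 1 × 3 + 2  ⟹  2 = (15)·85 + (-19)·67
3 = 1 × 2 + 1  ⟹  1 = (-26)·85 + (33)·67
So (33)·67 ≡ 1 (mod 85), i.e. 67^(-1) ≡ 33 (mod 85).
x ≡ 33 × 56 = 1848 ≡ 63 (mod 85).
Check: 67 × 63 = 4221 ≡ 56 (mod 85).
Unique solution: x ≡ 63 (mod 85)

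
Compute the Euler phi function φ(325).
240

325 = 5^2 × 13
φ(n) = n × ∏(1 - 1/p) for each prime p dividing n
φ(325) = 325 × (1 - 1/5) × (1 - 1/13) = 240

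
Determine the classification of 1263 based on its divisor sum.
deficient

Proper divisors of 1263: sum = 1 + 3 + 421 = 425
Since 425 < 1263, 1263 is deficient.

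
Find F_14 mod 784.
377

Matrix identity: Q^n = [[F_(n+1), F_n], [F_n, F_(n-1)]] with Q = [[1,1],[1,0]].
n = 14 = 1110₂. Square-and-multiply, entries mod 784:
Q^1 = [[1,1],[1,0]]
Q^3 = (Q^1)²·Q = [[3,2],[2,1]]
Q^7 = (Q^3)²·Q = [[21,13],[13,8]]
Q^14 = (Q^7)² = [[610,377],[377,233]]
F_14 mod 784 = Q^14[0][1] = 377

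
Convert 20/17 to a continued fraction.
[1; 5, 1, 2]

Euclidean algorithm steps:
20 = 1 × 17 + 3
17 = 5 × 3 + 2
3 = 1 × 2 + 1
2 = 2 × 1 + 0
Continued fraction: [1; 5, 1, 2]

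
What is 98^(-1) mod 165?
32

gcd(98, 165) = 1, so the inverse exists.
Extended Euclidean algorithm on (165, 98):
165 = 1 × 98 + 67  ⟹  67 = (1)·165 + (-1)·98
98 = 1 × 67 + 31  ⟹  31 = (-1)·165 + (2)·98
67 = 2 × 31 + 5  ⟹  5 = (3)·165 + (-5)·98
31 = 6 × 5 + 1  ⟹  1 = (-19)·165 + (32)·98
So (32)·98 ≡ 1 (mod 165), i.e. 98^(-1) ≡ 32 (mod 165).
Check: 98 × 32 = 3136 ≡ 1 (mod 165)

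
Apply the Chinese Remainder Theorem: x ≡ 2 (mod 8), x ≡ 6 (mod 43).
178

Using Chinese Remainder Theorem:
M = 8 × 43 = 344
M1 = 43, M2 = 8
y1 = 43^(-1) mod 8 = 3
y2 = 8^(-1) mod 43 = 27
x = (2×43×3 + 6×8×27) mod 344 = 178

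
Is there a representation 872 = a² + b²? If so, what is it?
14² + 26² (a=14, b=26)

Factorization: 872 = 2^3 × 109
By Fermat: n is sum of two squares iff every prime p ≡ 3 (mod 4) appears to even power.
All primes ≡ 3 (mod 4) appear to even power.
Search a = 0, 1, 2, … for 872 - a² a perfect square: first hit at a = 14: 872 - 196 = 676 = 26².
872 = 14² + 26² = 196 + 676 ✓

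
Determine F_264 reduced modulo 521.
3

Matrix identity: Q^n = [[F_(n+1), F_n], [F_n, F_(n-1)]] with Q = [[1,1],[1,0]].
n = 264 = 100001000₂. Square-and-multiply, entries mod 521:
Q^1 = [[1,1],[1,0]]
Q^2 = (Q^1)² = [[2,1],[1,1]]
Q^4 = (Q^2)² = [[5,3],[3,2]]
Q^8 = (Q^4)² = [[34,21],[21,13]]
Q^16 = (Q^8)² = [[34,466],[466,89]]
Q^33 = (Q^16)²·Q = [[21,13],[13,8]]
Q^66 = (Q^33)² = [[89,377],[377,233]]
Q^132 = (Q^66)² = [[2,1],[1,1]]
Q^264 = (Q^132)² = [[5,3],[3,2]]
F_264 mod 521 = Q^264[0][1] = 3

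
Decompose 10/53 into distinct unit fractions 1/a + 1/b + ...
1/6 + 1/46 + 1/3657

Greedy algorithm:
10/53: ceiling(53/10) = 6, use 1/6
7/318: ceiling(318/7) = 46, use 1/46
1/3657: ceiling(3657/1) = 3657, use 1/3657
Result: 10/53 = 1/6 + 1/46 + 1/3657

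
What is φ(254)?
126

254 = 2 × 127
φ(n) = n × ∏(1 - 1/p) for each prime p dividing n
φ(254) = 254 × (1 - 1/2) × (1 - 1/127) = 126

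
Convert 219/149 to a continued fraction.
[1; 2, 7, 1, 3, 2]

Euclidean algorithm steps:
219 = 1 × 149 + 70
149 = 2 × 70 + 9
70 = 7 × 9 + 7
9 = 1 × 7 + 2
7 = 3 × 2 + 1
2 = 2 × 1 + 0
Continued fraction: [1; 2, 7, 1, 3, 2]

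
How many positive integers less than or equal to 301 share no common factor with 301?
252

301 = 7 × 43
φ(n) = n × ∏(1 - 1/p) for each prime p dividing n
φ(301) = 301 × (1 - 1/7) × (1 - 1/43) = 252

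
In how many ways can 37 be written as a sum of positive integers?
21637

p(n) counts ways to write n as a sum of positive integers (order ignored).
Euler's pentagonal recurrence: p(k) = p(k-1) + p(k-2) - p(k-5) - p(k-7) + p(k-12) + p(k-15) - ... (offsets j(3j∓1)/2, signs ++--, p(0)=1, p(<0)=0).
DP table for k = 0..36: p(0)=1, p(1)=1, p(2)=2, p(3)=3, p(4)=5, p(5)=7, p(6)=11, p(7)=15, p(8)=22, p(9)=30, p(10)=42, p(11)=56, p(12)=77, p(13)=101, p(14)=135, p(15)=176, p(16)=231, p(17)=297, p(18)=385, p(19)=490, p(20)=627, p(21)=792, p(22)=1002, p(23)=1255, p(24)=1575, p(25)=1958, p(26)=2436, p(27)=3010, p(28)=3718, p(29)=4565, p(30)=5604, p(31)=6842, p(32)=8349, p(33)=10143, p(34)=12310, p(35)=14883, p(36)=17977.
Final step: p(37) = p(36) + p(35) - p(32) - p(30) + p(25) + p(22) - p(15) - p(11) + p(2)
= 17977 + 14883 - 8349 - 5604 + 1958 + 1002 - 176 - 56 + 2
= 21637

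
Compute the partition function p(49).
173525

p(n) counts ways to write n as a sum of positive integers (order ignored).
Euler's pentagonal recurrence: p(k) = p(k-1) + p(k-2) - p(k-5) - p(k-7) + p(k-12) + p(k-15) - ... (offsets j(3j∓1)/2, signs ++--, p(0)=1, p(<0)=0).
DP table for k = 0..48: p(0)=1, p(1)=1, p(2)=2, p(3)=3, p(4)=5, p(5)=7, p(6)=11, p(7)=15, p(8)=22, p(9)=30, p(10)=42, p(11)=56, p(12)=77, p(13)=101, p(14)=135, p(15)=176, p(16)=231, p(17)=297, p(18)=385, p(19)=490, p(20)=627, p(21)=792, p(22)=1002, p(23)=1255, p(24)=1575, p(25)=1958, p(26)=2436, p(27)=3010, p(28)=3718, p(29)=4565, p(30)=5604, p(31)=6842, p(32)=8349, p(33)=10143, p(34)=12310, p(35)=14883, p(36)=17977, p(37)=21637, p(38)=26015, p(39)=31185, p(40)=37338, p(41)=44583, p(42)=53174, p(43)=63261, p(44)=75175, p(45)=89134, p(46)=105558, p(47)=124754, p(48)=147273.
Final step: p(49) = p(48) + p(47) - p(44) - p(42) + p(37) + p(34) - p(27) - p(23) + p(14) + p(9)
= 147273 + 124754 - 75175 - 53174 + 21637 + 12310 - 3010 - 1255 + 135 + 30
= 173525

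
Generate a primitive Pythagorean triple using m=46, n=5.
(2091, 460, 2141)

Euclid's formula: a = m² - n², b = 2mn, c = m² + n²
m = 46, n = 5
a = 46² - 5² = 2116 - 25 = 2091
b = 2 × 46 × 5 = 460
c = 46² + 5² = 2116 + 25 = 2141
Verification: 2091² + 460² = 4372281 + 211600 = 4583881 = 2141² ✓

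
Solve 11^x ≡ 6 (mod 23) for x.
2

Baby-step giant-step with step n = ⌈√23⌉ = 5.
Baby steps 11^j mod 23 (j:value) for j=0..4: 0:1, 1:11, 2:6, 3:20, 4:13.
h = 6 is already in the table at j=2, so x = 2.
Check: 11^2 ≡ 6 (mod 23).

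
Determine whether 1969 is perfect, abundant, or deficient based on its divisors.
deficient

Proper divisors of 1969: sum = 1 + 11 + 179 = 191
Since 191 < 1969, 1969 is deficient.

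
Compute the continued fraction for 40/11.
[3; 1, 1, 1, 3]

Euclidean algorithm steps:
40 = 3 × 11 + 7
11 = 1 × 7 + 4
7 = 1 × 4 + 3
4 = 1 × 3 + 1
3 = 3 × 1 + 0
Continued fraction: [3; 1, 1, 1, 3]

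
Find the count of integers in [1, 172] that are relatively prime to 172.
84

172 = 2^2 × 43
φ(n) = n × ∏(1 - 1/p) for each prime p dividing n
φ(172) = 172 × (1 - 1/2) × (1 - 1/43) = 84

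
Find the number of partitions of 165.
172389800255

p(n) counts ways to write n as a sum of positive integers (order ignored).
Euler's pentagonal recurrence: p(k) = p(k-1) + p(k-2) - p(k-5) - p(k-7) + p(k-12) + p(k-15) - ... (offsets j(3j∓1)/2, signs ++--, p(0)=1, p(<0)=0).
DP table for k = 0..164: p(0)=1, p(1)=1, p(2)=2, p(3)=3, p(4)=5, p(5)=7, p(6)=11, p(7)=15, p(8)=22, p(9)=30, p(10)=42, p(11)=56, p(12)=77, p(13)=101, p(14)=135, p(15)=176, p(16)=231, p(17)=297, p(18)=385, p(19)=490, p(20)=627, p(21)=792, p(22)=1002, p(23)=1255, p(24)=1575, p(25)=1958, p(26)=2436, p(27)=3010, p(28)=3718, p(29)=4565, p(30)=5604, p(31)=6842, p(32)=8349, p(33)=10143, p(34)=12310, p(35)=14883, p(36)=17977, p(37)=21637, p(38)=26015, p(39)=31185, p(40)=37338, p(41)=44583, p(42)=53174, p(43)=63261, p(44)=75175, p(45)=89134, p(46)=105558, p(47)=124754, p(48)=147273, p(49)=173525, p(50)=204226, p(51)=239943, p(52)=281589, p(53)=329931, p(54)=386155, p(55)=451276, p(56)=526823, p(57)=614154, p(58)=715220, p(59)=831820, p(60)=966467, p(61)=1121505, p(62)=1300156, p(63)=1505499, p(64)=1741630, p(65)=2012558, p(66)=2323520, p(67)=2679689, p(68)=3087735, p(69)=3554345, p(70)=4087968, p(71)=4697205, p(72)=5392783, p(73)=6185689, p(74)=7089500, p(75)=8118264, p(76)=9289091, p(77)=10619863, p(78)=12132164, p(79)=13848650, p(80)=15796476, p(81)=18004327, p(82)=20506255, p(83)=23338469, p(84)=26543660, p(85)=30167357, p(86)=34262962, p(87)=38887673, p(88)=44108109, p(89)=49995925, p(90)=56634173, p(91)=64112359, p(92)=72533807, p(93)=82010177, p(94)=92669720, p(95)=104651419, p(96)=118114304, p(97)=133230930, p(98)=150198136, p(99)=169229875, p(100)=190569292, p(101)=214481126, p(102)=241265379, p(103)=271248950, p(104)=304801365, p(105)=342325709, p(106)=384276336, p(107)=431149389, p(108)=483502844, p(109)=541946240, p(110)=607163746, p(111)=679903203, p(112)=761002156, p(113)=851376628, p(114)=952050665, p(115)=1064144451, p(116)=1188908248, p(117)=1327710076, p(118)=1482074143, p(119)=1653668665, p(120)=1844349560, p(121)=2056148051, p(122)=2291320912, p(123)=2552338241, p(124)=2841940500, p(125)=3163127352, p(126)=3519222692, p(127)=3913864295, p(128)=4351078600, p(129)=4835271870, p(130)=5371315400, p(131)=5964539504, p(132)=6620830889, p(133)=7346629512, p(134)=8149040695, p(135)=9035836076, p(136)=10015581680, p(137)=11097645016, p(138)=12292341831, p(139)=13610949895, p(140)=15065878135, p(141)=16670689208, p(142)=18440293320, p(143)=20390982757, p(144)=22540654445, p(145)=24908858009, p(146)=27517052599, p(147)=30388671978, p(148)=33549419497, p(149)=37027355200, p(150)=40853235313, p(151)=45060624582, p(152)=49686288421, p(153)=54770336324, p(154)=60356673280, p(155)=66493182097, p(156)=73232243759, p(157)=80630964769, p(158)=88751778802, p(159)=97662728555, p(160)=107438159466, p(161)=118159068427, p(162)=129913904637, p(163)=142798995930, p(164)=156919475295.
Final step: p(165) = p(164) + p(163) - p(160) - p(158) + p(153) + p(150) - p(143) - p(139) + p(130) + p(125) - p(114) - p(108) + p(95) + p(88) - p(73) - p(65) + p(48) + p(39) - p(20) - p(10)
= 156919475295 + 142798995930 - 107438159466 - 88751778802 + 54770336324 + 40853235313 - 20390982757 - 13610949895 + 5371315400 + 3163127352 - 952050665 - 483502844 + 104651419 + 44108109 - 6185689 - 2012558 + 147273 + 31185 - 627 - 42
= 172389800255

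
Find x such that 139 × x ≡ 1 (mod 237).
133

gcd(139, 237) = 1, so the inverse exists.
Extended Euclidean algorithm on (237, 139):
237 = 1 × 139 + 98  ⟹  98 = (1)·237 + (-1)·139
139 = 1 × 98 + 41  ⟹  41 = (-1)·237 + (2)·139
98 = 2 × 41 + 16  ⟹  16 = (3)·237 + (-5)·139
41 = 2 × 16 + 9  ⟹  9 = (-7)·237 + (12)·139
16 = 1 × 9 + 7  ⟹  7 = (10)·237 + (-17)·139
9 = 1 × 7 + 2  ⟹  2 = (-17)·237 + (29)·139
7 = 3 × 2 + 1  ⟹  1 = (61)·237 + (-104)·139
So (-104)·139 ≡ 1 (mod 237), i.e. 139^(-1) ≡ -104 ≡ 133 (mod 237).
Check: 139 × 133 = 18487 ≡ 1 (mod 237)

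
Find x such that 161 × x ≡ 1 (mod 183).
158

gcd(161, 183) = 1, so the inverse exists.
Extended Euclidean algorithm on (183, 161):
183 = 1 × 161 + 22  ⟹  22 = (1)·183 + (-1)·161
161 = 7 × 22 + 7  ⟹  7 = (-7)·183 + (8)·161
22 = 3 × 7 + 1  ⟹  1 = (22)·183 + (-25)·161
So (-25)·161 ≡ 1 (mod 183), i.e. 161^(-1) ≡ -25 ≡ 158 (mod 183).
Check: 161 × 158 = 25438 ≡ 1 (mod 183)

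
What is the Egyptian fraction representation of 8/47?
1/6 + 1/282

Greedy algorithm:
8/47: ceiling(47/8) = 6, use 1/6
1/282: ceiling(282/1) = 282, use 1/282
Result: 8/47 = 1/6 + 1/282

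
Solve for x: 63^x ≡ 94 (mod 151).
24

Baby-step giant-step with step n = ⌈√151⌉ = 13.
Baby steps 63^j mod 151 (j:value) for j=0..12: 0:1, 1:63, 2:43, 3:142, 4:37, 5:66, 6:81, 7:120, 8:10, 9:26, 10:128, 11:61, 12:68.
Giant-step multiplier: 63^(-13) ≡ 63^(150-13) = 63^137 ≡ 89 (mod 151).
Giant steps γ_i = 94·89^i mod 151: γ_0=94, γ_1=61 (in table at j=11).
x = i·n + j = 1·13 + 11 = 24.
Check: 63^24 ≡ 94 (mod 151).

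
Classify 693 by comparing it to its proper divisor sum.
deficient

Proper divisors of 693: sum = 1 + 3 + 7 + 9 + 11 + 21 + 33 + 63 + 77 + 99 + 231 = 555
Since 555 < 693, 693 is deficient.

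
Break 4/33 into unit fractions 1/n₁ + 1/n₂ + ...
1/9 + 1/99

Greedy algorithm:
4/33: ceiling(33/4) = 9, use 1/9
1/99: ceiling(99/1) = 99, use 1/99
Result: 4/33 = 1/9 + 1/99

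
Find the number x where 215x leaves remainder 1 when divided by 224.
199

gcd(215, 224) = 1, so the inverse exists.
Extended Euclidean algorithm on (224, 215):
224 = 1 × 215 + 9  ⟹  9 = (1)·224 + (-1)·215
215 = 23 × 9 + 8  ⟹  8 = (-23)·224 + (24)·215
9 = 1 × 8 + 1  ⟹  1 = (24)·224 + (-25)·215
So (-25)·215 ≡ 1 (mod 224), i.e. 215^(-1) ≡ -25 ≡ 199 (mod 224).
Check: 215 × 199 = 42785 ≡ 1 (mod 224)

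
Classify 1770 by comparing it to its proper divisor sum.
abundant

Proper divisors of 1770: sum = 1 + 2 + 3 + 5 + 6 + 10 + 15 + 30 + 59 + 118 + 177 + 295 + 354 + 590 + 885 = 2550
Since 2550 > 1770, 1770 is abundant.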